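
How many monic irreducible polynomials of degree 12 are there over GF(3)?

By the necklace-counting formula, N_3(12) = (1/12) Σ_{d|12} μ(12/d)·3^d.
Divisors of 12: 1, 2, 3, 4, 6, 12; μ(12/d) for each: 0, 1, 0, -1, -1, 1.
Σ = 3^2 − 3^4 − 3^6 + 3^12 = 530640.
N = 530640/12 = 44220.

44220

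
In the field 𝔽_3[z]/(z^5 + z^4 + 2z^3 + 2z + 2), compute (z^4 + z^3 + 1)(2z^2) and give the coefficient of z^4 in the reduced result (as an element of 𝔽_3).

Multiply in 𝔽_3[z]: (z^4 + z^3 + 1)·(2z^2) = 2z^6 + 2z^5 + 2z^2.
Reduce using z^5 ≡ 2z^4 + z^3 + z + 1 (mod z^5 + z^4 + 2z^3 + 2z + 2).
Reduced: 2z^4 + z^2 + 2z.

2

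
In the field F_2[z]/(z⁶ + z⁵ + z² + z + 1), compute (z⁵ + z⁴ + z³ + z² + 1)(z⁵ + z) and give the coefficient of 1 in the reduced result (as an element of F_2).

0

Multiply in F_2[z]: (z⁵ + z⁴ + z³ + z² + 1)·(z⁵ + z) = z¹⁰ + z⁹ + z⁸ + z⁷ + z⁶ + z⁴ + z³ + z.
Reduce using z⁶ ≡ z⁵ + z² + z + 1 (mod z⁶ + z⁵ + z² + z + 1).
Reduced: z⁵ + z⁴ + z² + z.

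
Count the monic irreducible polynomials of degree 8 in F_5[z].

By the necklace-counting formula, N_5(8) = (1/8) Σ_{d|8} μ(8/d)·5^d.
Divisors of 8: 1, 2, 4, 8; μ(8/d) for each: 0, 0, -1, 1.
Σ = − 5^4 + 5^8 = 390000.
N = 390000/8 = 48750.

48750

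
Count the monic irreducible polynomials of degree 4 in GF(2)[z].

3

By the necklace-counting formula, N_2(4) = (1/4) Σ_{d|4} μ(4/d)·2^d.
Divisors of 4: 1, 2, 4; μ(4/d) for each: 0, -1, 1.
Σ = − 2^2 + 2^4 = 12.
N = 12/4 = 3.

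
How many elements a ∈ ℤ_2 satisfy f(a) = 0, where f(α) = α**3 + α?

Evaluate at each of the 2 elements of ℤ_2:
f(0) = 0 → root; f(1) = 0 → root.
Roots: {0, 1}.

2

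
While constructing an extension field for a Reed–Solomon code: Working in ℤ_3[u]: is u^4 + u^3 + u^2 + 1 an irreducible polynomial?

Yes

Write P(u) = u^4 + u^3 + u^2 + 1.
Check for roots in ℤ_3: P(0) = 1; P(1) = 1; P(2) = 2.
No roots, so no linear factors.
Monic irreducibles of degree 2 over GF(3): u^2 + 1, u^2 + u + 2, u^2 + 2u + 2.
None of them divide P (all give nonzero remainder).
No irreducible factor of degree ≤ 2 exists, so P is irreducible over GF(3).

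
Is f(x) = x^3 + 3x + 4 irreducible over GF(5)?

Check for roots in GF(5): f(0) = 4; f(1) = 3; f(2) = 3; f(3) = 0 → root; f(4) = 0 → root.
f(3) = 0, so (x − 3) divides f(x); f is reducible.

No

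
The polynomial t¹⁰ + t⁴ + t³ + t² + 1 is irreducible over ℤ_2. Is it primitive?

No

Write f(t) = t¹⁰ + t⁴ + t³ + t² + 1.
|GF(2^10)^×| = 2^10 − 1 = 1023. Prime factorization: 1023 = 3·11·31.
f is primitive ⇔ t has order 1023 in GF(2)[t]/(f), i.e. t^(1023/q) ≠ 1 for each prime q | 1023.
t^(341) mod f = 1
t^(93) mod f = t⁹ + t⁸ + t⁷ + t³ + t² + t + 1.
t^(33) mod f = t⁹ + t⁶ + t³ + t + 1.
Since t^(341) = 1, the order of t divides 341 < 1023; not primitive.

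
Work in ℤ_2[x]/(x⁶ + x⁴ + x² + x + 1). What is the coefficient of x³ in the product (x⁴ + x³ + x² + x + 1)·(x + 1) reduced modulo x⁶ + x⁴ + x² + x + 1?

Multiply in ℤ_2[x]: (x⁴ + x³ + x² + x + 1)·(x + 1) = x⁵ + 1.
Reduced: x⁵ + 1.

0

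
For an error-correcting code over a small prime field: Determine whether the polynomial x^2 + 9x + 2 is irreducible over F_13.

Yes

Write g(x) = x^2 + 9x + 2.
Check each element of F_13 for a root: g(0)=2, g(1)=12, g(2)=11, g(3)=12, g(4)=2, g(5)=7, g(6)=1, g(7)=10, g(8)=8, g(9)=8, g(10)=10, g(11)=1, g(12)=7.
No roots. A degree-2 polynomial over a field with no linear factor is irreducible.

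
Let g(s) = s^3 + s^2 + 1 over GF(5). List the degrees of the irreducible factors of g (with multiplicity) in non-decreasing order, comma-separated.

Roots in GF(5): g(0) = 1; g(1) = 3; g(2) = 3; g(3) = 2; g(4) = 1.
Complete factorization: g(s) = (s^3 + s^2 + 1).
Factor degrees with multiplicity: 3 = 3.

3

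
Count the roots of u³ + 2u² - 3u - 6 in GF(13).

3

Write h(u) = u³ + 2u² - 3u - 6.
Evaluate at each of the 13 elements of GF(13):
h(0) = 7; h(1) = 7; h(2) = 4; h(3) = 4; h(4) = 0 → root; h(5) = 11; h(6) = 4; h(7) = 11; h(8) = 12; h(9) = 0 → root; h(10) = 7; h(11) = 0 → root; h(12) = 11.
Roots: {4, 9, 11}.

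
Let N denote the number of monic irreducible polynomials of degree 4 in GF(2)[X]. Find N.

x^(2^4) − x is the product of all monic irreducibles of degree dividing 4; Möbius inversion gives N = (1/4) Σ μ(4/d)·2^d.
Divisors of 4: 1, 2, 4; μ(4/d) for each: 0, -1, 1.
Σ = − 2^2 + 2^4 = 12.
N = 12/4 = 3.

3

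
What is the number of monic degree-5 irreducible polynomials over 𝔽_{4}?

204

Gauss's count: N_{4}(5) = (1/5) Σ_{d|5} μ(5/d)·4^d.
Divisors of 5: 1, 5; μ(5/d) for each: -1, 1.
Σ = − 4^1 + 4^5 = 1020.
N = 1020/5 = 204.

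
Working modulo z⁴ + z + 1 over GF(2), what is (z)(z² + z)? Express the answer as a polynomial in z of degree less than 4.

z^3 + z^2

Multiply in GF(2)[z]: (z)·(z² + z) = z³ + z².
Reduced: z³ + z².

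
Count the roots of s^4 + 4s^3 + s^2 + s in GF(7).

4

Write f(s) = s^4 + 4s^3 + s^2 + s.
Evaluate at each of the 7 elements of GF(7):
f(0) = 0 → root; f(1) = 0 → root; f(2) = 5; f(3) = 5; f(4) = 0 → root; f(5) = 0 → root; f(6) = 4.
Roots: {0, 1, 4, 5}.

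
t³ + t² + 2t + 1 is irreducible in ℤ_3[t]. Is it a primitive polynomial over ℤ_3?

Write f(t) = t³ + t² + 2t + 1.
|GF(3^3)^×| = 3^3 − 1 = 26. Prime factorization: 26 = 2·13.
f is primitive ⇔ t has order 26 in GF(3)[t]/(f), i.e. t^(26/q) ≠ 1 for each prime q | 26.
t^(13) mod f = 2.
t^(2) mod f = t².
None equal 1, so t has full order 26; f is primitive.

Yes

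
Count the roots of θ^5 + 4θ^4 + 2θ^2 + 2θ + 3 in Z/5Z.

Write P(θ) = θ^5 + 4θ^4 + 2θ^2 + 2θ + 3.
Evaluate at each of the 5 elements of Z/5Z:
P(0) = 3; P(1) = 2; P(2) = 1; P(3) = 4; P(4) = 1.
No element is a root.

0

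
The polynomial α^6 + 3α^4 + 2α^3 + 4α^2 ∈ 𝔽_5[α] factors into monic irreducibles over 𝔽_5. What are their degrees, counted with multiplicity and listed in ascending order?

1, 1, 1, 3

Write h(α) = α^6 + 3α^4 + 2α^3 + 4α^2.
Roots in 𝔽_5: h(0) = 0 → root; h(1) = 0 → root; h(2) = 4; h(3) = 2; h(4) = 1.
Linear factors from roots: (α), (α + 4).
Complete factorization: h(α) = (α + 4)·(α)^2·(α^3 + α^2 + 4α + 1).
Factor degrees with multiplicity: 1 + 1 + 1 + 3 = 6.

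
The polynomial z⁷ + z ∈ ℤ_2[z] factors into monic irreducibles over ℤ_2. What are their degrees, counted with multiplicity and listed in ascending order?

Write g(z) = z⁷ + z.
Roots in ℤ_2: g(0) = 0 → root; g(1) = 0 → root.
Linear factors from roots: (z), (z + 1).
Complete factorization: g(z) = (z)·(z + 1)^2·(z² + z + 1)^2.
Factor degrees with multiplicity: 1 + 1 + 1 + 2 + 2 = 7.

1, 1, 1, 2, 2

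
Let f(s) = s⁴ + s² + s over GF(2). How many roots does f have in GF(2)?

Evaluate at each of the 2 elements of GF(2):
f(0) = 0 → root; f(1) = 1.
Roots: {0}.

1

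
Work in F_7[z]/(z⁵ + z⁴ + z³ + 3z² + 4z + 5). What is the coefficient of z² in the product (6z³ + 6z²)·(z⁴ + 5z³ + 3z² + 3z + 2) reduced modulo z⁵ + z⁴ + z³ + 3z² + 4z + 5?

Multiply in F_7[z]: (6z³ + 6z²)·(z⁴ + 5z³ + 3z² + 3z + 2) = 6z⁷ + z⁶ + 6z⁵ + z⁴ + 2z³ + 5z².
Reduce using z⁵ ≡ 6z⁴ + 6z³ + 4z² + 3z + 2 (mod z⁵ + z⁴ + z³ + 3z² + 4z + 5).
Reduced: 4z⁴ + 2z³ + z² + 5z + 3.

1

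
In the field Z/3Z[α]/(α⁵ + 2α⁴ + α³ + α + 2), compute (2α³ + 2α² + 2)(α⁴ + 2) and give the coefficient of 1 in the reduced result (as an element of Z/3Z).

Multiply in Z/3Z[α]: (2α³ + 2α² + 2)·(α⁴ + 2) = 2α⁷ + 2α⁶ + 2α⁴ + α³ + α² + 1.
Reduce using α⁵ ≡ α⁴ + 2α³ + 2α + 1 (mod α⁵ + 2α⁴ + α³ + α + 2).
Reduced: 2α² + 2α.

0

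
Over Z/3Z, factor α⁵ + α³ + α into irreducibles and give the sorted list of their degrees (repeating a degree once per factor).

1, 1, 1, 1, 1

Write h(α) = α⁵ + α³ + α.
Roots in Z/3Z: h(0) = 0 → root; h(1) = 0 → root; h(2) = 0 → root.
Linear factors from roots: (α), (α - 1), (α + 1).
Complete factorization: h(α) = (α)·(α + 1)^2·(α - 1)^2.
Factor degrees with multiplicity: 1 + 1 + 1 + 1 + 1 = 5.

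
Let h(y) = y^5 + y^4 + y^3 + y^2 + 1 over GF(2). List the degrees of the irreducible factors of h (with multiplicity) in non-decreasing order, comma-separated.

5

Roots in GF(2): h(0) = 1; h(1) = 1.
Complete factorization: h(y) = (y^5 + y^4 + y^3 + y^2 + 1).
Factor degrees with multiplicity: 5 = 5.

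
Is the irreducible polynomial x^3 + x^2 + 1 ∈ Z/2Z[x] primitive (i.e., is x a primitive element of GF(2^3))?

Write f(x) = x^3 + x^2 + 1.
|GF(2^3)^×| = 2^3 − 1 = 7. Prime factorization: 7 = 7.
f is primitive ⇔ x has order 7 in GF(2)[x]/(f), i.e. x^(7/q) ≠ 1 for each prime q | 7.
x^(1) mod f = x.
None equal 1, so x has full order 7; f is primitive.

Yes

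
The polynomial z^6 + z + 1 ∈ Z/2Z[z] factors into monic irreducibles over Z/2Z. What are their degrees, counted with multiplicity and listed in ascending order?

6

Write g(z) = z^6 + z + 1.
Roots in Z/2Z: g(0) = 1; g(1) = 1.
Complete factorization: g(z) = (z^6 + z + 1).
Factor degrees with multiplicity: 6 = 6.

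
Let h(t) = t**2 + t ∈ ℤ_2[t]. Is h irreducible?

Check for roots in ℤ_2: h(0) = 0 → root; h(1) = 0 → root.
h(0) = 0, so (t) divides h(t); h is reducible.

No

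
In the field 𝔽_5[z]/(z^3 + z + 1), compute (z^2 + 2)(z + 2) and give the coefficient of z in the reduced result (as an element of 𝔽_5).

1

Multiply in 𝔽_5[z]: (z^2 + 2)·(z + 2) = z^3 + 2z^2 + 2z + 4.
Reduce using z^3 ≡ 4z + 4 (mod z^3 + z + 1).
Reduced: 2z^2 + z + 3.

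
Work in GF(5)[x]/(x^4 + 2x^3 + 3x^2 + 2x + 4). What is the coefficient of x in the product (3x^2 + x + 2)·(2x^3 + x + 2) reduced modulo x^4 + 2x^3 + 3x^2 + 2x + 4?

Multiply in GF(5)[x]: (3x^2 + x + 2)·(2x^3 + x + 2) = x^5 + 2x^4 + 2x^3 + 2x^2 + 4x + 4.
Reduce using x^4 ≡ 3x^3 + 2x^2 + 3x + 1 (mod x^4 + 2x^3 + 3x^2 + 2x + 4).
Reduced: 4x^3 + 4.

0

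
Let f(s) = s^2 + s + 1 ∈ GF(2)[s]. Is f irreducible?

Yes

Check for roots in GF(2): f(0) = 1; f(1) = 1.
No roots. A degree-2 polynomial over a field with no linear factor is irreducible.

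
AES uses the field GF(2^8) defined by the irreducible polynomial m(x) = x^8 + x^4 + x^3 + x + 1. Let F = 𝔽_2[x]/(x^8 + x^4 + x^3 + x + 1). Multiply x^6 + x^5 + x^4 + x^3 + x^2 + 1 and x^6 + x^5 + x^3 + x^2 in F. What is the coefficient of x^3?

Multiply in 𝔽_2[x]: (x^6 + x^5 + x^4 + x^3 + x^2 + 1)·(x^6 + x^5 + x^3 + x^2) = x^12 + x^9 + x^7 + x^6 + x^5 + x^4 + x^3 + x^2.
Reduce using x^8 ≡ x^4 + x^3 + x + 1 (mod x^8 + x^4 + x^3 + x + 1).
Reduced: x^6 + x^5 + 1.

0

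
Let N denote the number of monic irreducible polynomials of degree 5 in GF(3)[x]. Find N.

48

Gauss's count: N_{3}(5) = (1/5) Σ_{d|5} μ(5/d)·3^d.
Divisors of 5: 1, 5; μ(5/d) for each: -1, 1.
Σ = − 3^1 + 3^5 = 240.
N = 240/5 = 48.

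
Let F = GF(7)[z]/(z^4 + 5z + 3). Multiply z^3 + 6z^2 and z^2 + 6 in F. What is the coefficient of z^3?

6

Multiply in GF(7)[z]: (z^3 + 6z^2)·(z^2 + 6) = z^5 + 6z^4 + 6z^3 + z^2.
Reduce using z^4 ≡ 2z + 4 (mod z^4 + 5z + 3).
Reduced: 6z^3 + 3z^2 + 2z + 3.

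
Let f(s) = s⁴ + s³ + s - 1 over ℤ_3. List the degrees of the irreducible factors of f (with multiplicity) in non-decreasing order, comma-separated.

2, 2

Roots in ℤ_3: f(0) = 2; f(1) = 2; f(2) = 1.
Complete factorization: f(s) = (s² + 1)·(s² + s - 1).
Factor degrees with multiplicity: 2 + 2 = 4.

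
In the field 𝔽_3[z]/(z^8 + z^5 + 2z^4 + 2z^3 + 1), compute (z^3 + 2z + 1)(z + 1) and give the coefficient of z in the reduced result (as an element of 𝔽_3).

Multiply in 𝔽_3[z]: (z^3 + 2z + 1)·(z + 1) = z^4 + z^3 + 2z^2 + 1.
Reduced: z^4 + z^3 + 2z^2 + 1.

0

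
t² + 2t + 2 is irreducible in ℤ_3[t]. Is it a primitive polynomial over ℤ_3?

Write f(t) = t² + 2t + 2.
|GF(3^2)^×| = 3^2 − 1 = 8. Prime factorization: 8 = 2^3.
f is primitive ⇔ t has order 8 in GF(3)[t]/(f), i.e. t^(8/q) ≠ 1 for each prime q | 8.
t^(4) mod f = 2.
None equal 1, so t has full order 8; f is primitive.

Yes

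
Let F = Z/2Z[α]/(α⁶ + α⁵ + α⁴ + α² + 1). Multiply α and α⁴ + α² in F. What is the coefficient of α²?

0

Multiply in Z/2Z[α]: (α)·(α⁴ + α²) = α⁵ + α³.
Reduced: α⁵ + α³.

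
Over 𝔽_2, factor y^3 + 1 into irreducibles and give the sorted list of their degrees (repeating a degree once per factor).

Write h(y) = y^3 + 1.
Roots in 𝔽_2: h(0) = 1; h(1) = 0 → root.
Linear factors from roots: (y + 1).
Complete factorization: h(y) = (y + 1)·(y^2 + y + 1).
Factor degrees with multiplicity: 1 + 2 = 3.

1, 2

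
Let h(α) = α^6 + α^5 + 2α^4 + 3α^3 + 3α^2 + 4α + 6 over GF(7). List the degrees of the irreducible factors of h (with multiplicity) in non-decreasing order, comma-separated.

1, 1, 2, 2

Linear factors from roots: (α + 4), (α + 3).
Complete factorization: h(α) = (α + 3)·(α + 4)·(α^2 + 3α + 5)·(α^2 + 5α + 5).
Factor degrees with multiplicity: 1 + 1 + 2 + 2 = 6.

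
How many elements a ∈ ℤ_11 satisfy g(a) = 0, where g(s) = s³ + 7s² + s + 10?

Evaluate at each of the 11 elements of ℤ_11:
g(0) = 10; g(1) = 8; g(2) = 4; g(3) = 4; g(4) = 3; g(5) = 7; g(6) = 0 → root; g(7) = 10; g(8) = 10; g(9) = 6; g(10) = 4.
Roots: {6}.

1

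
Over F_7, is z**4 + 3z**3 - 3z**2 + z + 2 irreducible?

No

Write f(z) = z**4 + 3z**3 - 3z**2 + z + 2.
Check for roots in F_7: f(0) = 2; f(1) = 4; f(2) = 4; f(3) = 0 → root; f(4) = 0 → root; f(5) = 1; f(6) = 3.
f(3) = 0, so (z − 3) divides f(z); f is reducible.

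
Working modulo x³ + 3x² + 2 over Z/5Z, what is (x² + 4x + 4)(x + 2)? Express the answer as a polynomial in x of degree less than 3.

3x^2 + 2x + 1

Multiply in Z/5Z[x]: (x² + 4x + 4)·(x + 2) = x³ + x² + 2x + 3.
Reduce using x³ ≡ 2x² + 3 (mod x³ + 3x² + 2).
Reduced: 3x² + 2x + 1.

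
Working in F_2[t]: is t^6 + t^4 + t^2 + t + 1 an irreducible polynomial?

Yes

Write f(t) = t^6 + t^4 + t^2 + t + 1.
Check for roots in F_2: f(0) = 1; f(1) = 1.
No roots, so no linear factors.
Monic irreducibles of degree 2 over GF(2): t^2 + t + 1.
None of them divide f (all give nonzero remainder).
Monic irreducibles of degree 3 over GF(2): t^3 + t + 1, t^3 + t^2 + 1.
None of them divide f (all give nonzero remainder).
No irreducible factor of degree ≤ 3 exists, so f is irreducible over GF(2).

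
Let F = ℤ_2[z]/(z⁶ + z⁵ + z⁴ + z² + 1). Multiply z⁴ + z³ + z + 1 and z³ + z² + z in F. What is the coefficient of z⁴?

1

Multiply in ℤ_2[z]: (z⁴ + z³ + z + 1)·(z³ + z² + z) = z⁷ + z.
Reduce using z⁶ ≡ z⁵ + z⁴ + z² + 1 (mod z⁶ + z⁵ + z⁴ + z² + 1).
Reduced: z⁴ + z³ + z² + 1.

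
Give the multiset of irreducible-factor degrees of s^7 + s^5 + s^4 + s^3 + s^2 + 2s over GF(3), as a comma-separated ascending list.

1, 1, 2, 3

Write h(s) = s^7 + s^5 + s^4 + s^3 + s^2 + 2s.
Roots in GF(3): h(0) = 0 → root; h(1) = 1; h(2) = 0 → root.
Linear factors from roots: (s), (s + 1).
Complete factorization: h(s) = (s)·(s + 1)·(s^2 + s + 2)·(s^3 + s^2 + 2s + 1).
Factor degrees with multiplicity: 1 + 1 + 2 + 3 = 7.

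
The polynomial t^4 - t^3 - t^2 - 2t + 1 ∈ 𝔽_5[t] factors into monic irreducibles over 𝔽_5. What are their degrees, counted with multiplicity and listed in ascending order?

Write f(t) = t^4 - t^3 - t^2 - 2t + 1.
Roots in 𝔽_5: f(0) = 1; f(1) = 3; f(2) = 1; f(3) = 0 → root; f(4) = 4.
Linear factors from roots: (t + 2).
Complete factorization: f(t) = (t + 2)·(t^3 + 2t^2 - 2).
Factor degrees with multiplicity: 1 + 3 = 4.

1, 3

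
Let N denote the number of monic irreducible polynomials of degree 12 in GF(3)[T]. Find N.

44220

The number of monic irreducibles of degree 12 over GF(3) is (1/12)·Σ_{d∣12} μ(12/d) 3^d.
Divisors of 12: 1, 2, 3, 4, 6, 12; μ(12/d) for each: 0, 1, 0, -1, -1, 1.
Σ = 3^2 − 3^4 − 3^6 + 3^12 = 530640.
N = 530640/12 = 44220.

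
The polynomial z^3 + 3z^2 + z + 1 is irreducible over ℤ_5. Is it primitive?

Write f(z) = z^3 + 3z^2 + z + 1.
|GF(5^3)^×| = 5^3 − 1 = 124. Prime factorization: 124 = 2^2·31.
f is primitive ⇔ z has order 124 in GF(5)[z]/(f), i.e. z^(124/q) ≠ 1 for each prime q | 124.
z^(62) mod f = 1
z^(4) mod f = 3z^2 + 2z + 3.
Since z^(62) = 1, the order of z divides 62 < 124; not primitive.

No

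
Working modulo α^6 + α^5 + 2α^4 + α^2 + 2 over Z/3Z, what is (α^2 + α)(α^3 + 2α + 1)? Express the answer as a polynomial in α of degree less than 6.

α^5 + α^4 + 2α^3 + α

Multiply in Z/3Z[α]: (α^2 + α)·(α^3 + 2α + 1) = α^5 + α^4 + 2α^3 + α.
Reduced: α^5 + α^4 + 2α^3 + α.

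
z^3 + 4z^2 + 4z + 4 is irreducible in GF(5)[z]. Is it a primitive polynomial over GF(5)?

Write f(z) = z^3 + 4z^2 + 4z + 4.
|GF(5^3)^×| = 5^3 − 1 = 124. Prime factorization: 124 = 2^2·31.
f is primitive ⇔ z has order 124 in GF(5)[z]/(f), i.e. z^(124/q) ≠ 1 for each prime q | 124.
z^(62) mod f = 1
z^(4) mod f = 2z^2 + 2z + 1.
Since z^(62) = 1, the order of z divides 62 < 124; not primitive.

No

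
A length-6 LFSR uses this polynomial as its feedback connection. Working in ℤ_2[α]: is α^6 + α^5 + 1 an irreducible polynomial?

Write f(α) = α^6 + α^5 + 1.
Check for roots in ℤ_2: f(0) = 1; f(1) = 1.
No roots, so no linear factors.
Monic irreducibles of degree 2 over GF(2): α^2 + α + 1.
None of them divide f (all give nonzero remainder).
Monic irreducibles of degree 3 over GF(2): α^3 + α + 1, α^3 + α^2 + 1.
None of them divide f (all give nonzero remainder).
No irreducible factor of degree ≤ 3 exists, so f is irreducible over GF(2).

Yes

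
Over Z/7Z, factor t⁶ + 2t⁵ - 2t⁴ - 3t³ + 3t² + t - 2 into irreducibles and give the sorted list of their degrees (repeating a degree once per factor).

Write f(t) = t⁶ + 2t⁵ - 2t⁴ - 3t³ + 3t² + t - 2.
Linear factors from roots: (t - 1), (t - 2), (t + 2), (t + 1).
Complete factorization: f(t) = (t + 1)·(t + 2)·(t - 2)·(t - 1)·(t² + 2t + 3).
Factor degrees with multiplicity: 1 + 1 + 1 + 1 + 2 = 6.

1, 1, 1, 1, 2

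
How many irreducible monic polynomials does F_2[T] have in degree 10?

By the necklace-counting formula, N_2(10) = (1/10) Σ_{d|10} μ(10/d)·2^d.
Divisors of 10: 1, 2, 5, 10; μ(10/d) for each: 1, -1, -1, 1.
Σ = 2^1 − 2^2 − 2^5 + 2^10 = 990.
N = 990/10 = 99.

99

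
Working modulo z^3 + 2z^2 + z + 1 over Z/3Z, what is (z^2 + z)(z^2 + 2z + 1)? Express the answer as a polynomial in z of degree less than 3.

Multiply in Z/3Z[z]: (z^2 + z)·(z^2 + 2z + 1) = z^4 + z.
Reduce using z^3 ≡ z^2 + 2z + 2 (mod z^3 + 2z^2 + z + 1).
Reduced: 2z + 2.

2z + 2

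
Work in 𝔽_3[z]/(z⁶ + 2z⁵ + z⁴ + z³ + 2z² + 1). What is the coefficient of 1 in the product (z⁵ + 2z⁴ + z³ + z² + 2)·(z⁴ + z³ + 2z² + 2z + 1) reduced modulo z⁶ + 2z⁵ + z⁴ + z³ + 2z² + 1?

0

Multiply in 𝔽_3[z]: (z⁵ + 2z⁴ + z³ + z² + 2)·(z⁴ + z³ + 2z² + 2z + 1) = z⁹ + 2z⁷ + 2z⁶ + 2z⁵ + 2z⁴ + 2z³ + 2z² + z + 2.
Reduce using z⁶ ≡ z⁵ + 2z⁴ + 2z³ + z² + 2 (mod z⁶ + 2z⁵ + z⁴ + z³ + 2z² + 1).
Reduced: 2z⁵ + 2z⁴ + z³ + 2z.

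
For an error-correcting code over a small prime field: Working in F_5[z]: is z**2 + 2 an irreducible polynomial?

Write P(z) = z**2 + 2.
Check for roots in F_5: P(0) = 2; P(1) = 3; P(2) = 1; P(3) = 1; P(4) = 3.
No roots. A degree-2 polynomial over a field with no linear factor is irreducible.

Yes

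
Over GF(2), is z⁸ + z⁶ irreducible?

Write m(z) = z⁸ + z⁶.
Check for roots in GF(2): m(0) = 0 → root; m(1) = 0 → root.
m(0) = 0, so (z) divides m(z); m is reducible.

No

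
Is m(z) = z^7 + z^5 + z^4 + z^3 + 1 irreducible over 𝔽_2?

Yes

Check for roots in 𝔽_2: m(0) = 1; m(1) = 1.
No roots, so no linear factors.
Monic irreducibles of degree 2 over GF(2): z^2 + z + 1.
None of them divide m (all give nonzero remainder).
Monic irreducibles of degree 3 over GF(2): z^3 + z + 1, z^3 + z^2 + 1.
None of them divide m (all give nonzero remainder).
No irreducible factor of degree ≤ 3 exists, so m is irreducible over GF(2).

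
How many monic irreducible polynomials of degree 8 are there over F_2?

Gauss's count: N_{2}(8) = (1/8) Σ_{d|8} μ(8/d)·2^d.
Divisors of 8: 1, 2, 4, 8; μ(8/d) for each: 0, 0, -1, 1.
Σ = − 2^4 + 2^8 = 240.
N = 240/8 = 30.

30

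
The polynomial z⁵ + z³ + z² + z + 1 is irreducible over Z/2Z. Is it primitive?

Yes

Write f(z) = z⁵ + z³ + z² + z + 1.
|GF(2^5)^×| = 2^5 − 1 = 31. Prime factorization: 31 = 31.
f is primitive ⇔ z has order 31 in GF(2)[z]/(f), i.e. z^(31/q) ≠ 1 for each prime q | 31.
z^(1) mod f = z.
None equal 1, so z has full order 31; f is primitive.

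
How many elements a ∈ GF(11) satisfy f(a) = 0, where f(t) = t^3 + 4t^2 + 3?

Evaluate at each of the 11 elements of GF(11):
f(0) = 3; f(1) = 8; f(2) = 5; f(3) = 0 → root; f(4) = 10; f(5) = 8; f(6) = 0 → root; f(7) = 3; f(8) = 1; f(9) = 0 → root; f(10) = 6.
Roots: {3, 6, 9}.

3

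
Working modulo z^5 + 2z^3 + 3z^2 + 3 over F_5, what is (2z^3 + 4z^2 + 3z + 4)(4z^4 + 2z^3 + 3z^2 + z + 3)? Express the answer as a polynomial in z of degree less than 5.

Multiply in F_5[z]: (2z^3 + 4z^2 + 3z + 4)·(4z^4 + 2z^3 + 3z^2 + z + 3) = 3z^7 + z^5 + z^4 + 2z^3 + 2z^2 + 3z + 2.
Reduce using z^5 ≡ 3z^3 + 2z^2 + 2 (mod z^5 + 2z^3 + 3z^2 + 3).
Reduced: 2z^4 + 2z^3 + 3z^2 + 3z + 2.

2z^4 + 2z^3 + 3z^2 + 3z + 2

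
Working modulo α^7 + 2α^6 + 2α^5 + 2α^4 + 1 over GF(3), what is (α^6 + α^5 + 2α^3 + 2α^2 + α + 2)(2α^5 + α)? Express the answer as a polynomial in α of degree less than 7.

Multiply in GF(3)[α]: (α^6 + α^5 + 2α^3 + 2α^2 + α + 2)·(2α^5 + α) = 2α^11 + 2α^10 + α^8 + 2α^7 + α^5 + 2α^4 + 2α^3 + α^2 + 2α.
Reduce using α^7 ≡ α^6 + α^5 + α^4 + 2 (mod α^7 + 2α^6 + 2α^5 + 2α^4 + 1).
Reduced: 2α^6 + α^4 + α^3 + α^2 + α + 2.

2α^6 + α^4 + α^3 + α^2 + α + 2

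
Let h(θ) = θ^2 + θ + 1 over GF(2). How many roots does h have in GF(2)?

0

Evaluate at each of the 2 elements of GF(2):
h(0) = 1; h(1) = 1.
No element is a root.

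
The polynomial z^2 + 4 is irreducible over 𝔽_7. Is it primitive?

No

Write f(z) = z^2 + 4.
|GF(7^2)^×| = 7^2 − 1 = 48. Prime factorization: 48 = 2^4·3.
f is primitive ⇔ z has order 48 in GF(7)[z]/(f), i.e. z^(48/q) ≠ 1 for each prime q | 48.
z^(24) mod f = 1
z^(16) mod f = 2.
Since z^(24) = 1, the order of z divides 24 < 48; not primitive.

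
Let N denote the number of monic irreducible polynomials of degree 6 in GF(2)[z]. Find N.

9

Gauss's count: N_{2}(6) = (1/6) Σ_{d|6} μ(6/d)·2^d.
Divisors of 6: 1, 2, 3, 6; μ(6/d) for each: 1, -1, -1, 1.
Σ = 2^1 − 2^2 − 2^3 + 2^6 = 54.
N = 54/6 = 9.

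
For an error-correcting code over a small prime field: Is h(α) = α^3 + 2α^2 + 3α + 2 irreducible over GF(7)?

No

Check for roots in GF(7): h(0) = 2; h(1) = 1; h(2) = 3; h(3) = 0 → root; h(4) = 5; h(5) = 3; h(6) = 0 → root.
h(3) = 0, so (α − 3) divides h(α); h is reducible.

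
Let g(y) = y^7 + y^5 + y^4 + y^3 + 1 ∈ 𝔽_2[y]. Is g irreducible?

Yes

Check for roots in 𝔽_2: g(0) = 1; g(1) = 1.
No roots, so no linear factors.
Monic irreducibles of degree 2 over GF(2): y^2 + y + 1.
None of them divide g (all give nonzero remainder).
Monic irreducibles of degree 3 over GF(2): y^3 + y + 1, y^3 + y^2 + 1.
None of them divide g (all give nonzero remainder).
No irreducible factor of degree ≤ 3 exists, so g is irreducible over GF(2).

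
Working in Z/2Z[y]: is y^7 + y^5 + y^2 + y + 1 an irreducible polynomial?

Write f(y) = y^7 + y^5 + y^2 + y + 1.
Check for roots in Z/2Z: f(0) = 1; f(1) = 1.
No roots, so no linear factors.
Monic irreducibles of degree 2 over GF(2): y^2 + y + 1.
None of them divide f (all give nonzero remainder).
Monic irreducibles of degree 3 over GF(2): y^3 + y + 1, y^3 + y^2 + 1.
None of them divide f (all give nonzero remainder).
No irreducible factor of degree ≤ 3 exists, so f is irreducible over GF(2).

Yes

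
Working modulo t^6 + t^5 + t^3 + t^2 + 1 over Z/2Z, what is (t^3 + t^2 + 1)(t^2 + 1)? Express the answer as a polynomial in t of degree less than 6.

t^5 + t^4 + t^3 + 1

Multiply in Z/2Z[t]: (t^3 + t^2 + 1)·(t^2 + 1) = t^5 + t^4 + t^3 + 1.
Reduced: t^5 + t^4 + t^3 + 1.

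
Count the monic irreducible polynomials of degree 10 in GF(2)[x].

By the necklace-counting formula, N_2(10) = (1/10) Σ_{d|10} μ(10/d)·2^d.
Divisors of 10: 1, 2, 5, 10; μ(10/d) for each: 1, -1, -1, 1.
Σ = 2^1 − 2^2 − 2^5 + 2^10 = 990.
N = 990/10 = 99.

99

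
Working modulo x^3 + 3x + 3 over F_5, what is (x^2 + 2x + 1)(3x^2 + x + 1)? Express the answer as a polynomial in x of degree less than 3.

2x^2 + 3x

Multiply in F_5[x]: (x^2 + 2x + 1)·(3x^2 + x + 1) = 3x^4 + 2x^3 + x^2 + 3x + 1.
Reduce using x^3 ≡ 2x + 2 (mod x^3 + 3x + 3).
Reduced: 2x^2 + 3x.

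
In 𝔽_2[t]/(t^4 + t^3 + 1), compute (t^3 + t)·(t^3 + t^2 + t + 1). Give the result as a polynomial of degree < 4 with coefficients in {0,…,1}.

t

Multiply in 𝔽_2[t]: (t^3 + t)·(t^3 + t^2 + t + 1) = t^6 + t^5 + t^2 + t.
Reduce using t^4 ≡ t^3 + 1 (mod t^4 + t^3 + 1).
Reduced: t.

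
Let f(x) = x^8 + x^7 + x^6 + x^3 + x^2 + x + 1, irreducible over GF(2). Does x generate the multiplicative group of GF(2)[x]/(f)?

Yes

|GF(2^8)^×| = 2^8 − 1 = 255. Prime factorization: 255 = 3·5·17.
f is primitive ⇔ x has order 255 in GF(2)[x]/(f), i.e. x^(255/q) ≠ 1 for each prime q | 255.
x^(85) mod f = x^5 + x^4 + x^3 + x^2 + 1.
x^(51) mod f = x^6 + x^3.
x^(15) mod f = x^5 + x^4 + x^3 + x + 1.
None equal 1, so x has full order 255; f is primitive.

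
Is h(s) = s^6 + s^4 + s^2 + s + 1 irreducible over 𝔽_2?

Check for roots in 𝔽_2: h(0) = 1; h(1) = 1.
No roots, so no linear factors.
Monic irreducibles of degree 2 over GF(2): s^2 + s + 1.
None of them divide h (all give nonzero remainder).
Monic irreducibles of degree 3 over GF(2): s^3 + s + 1, s^3 + s^2 + 1.
None of them divide h (all give nonzero remainder).
No irreducible factor of degree ≤ 3 exists, so h is irreducible over GF(2).

Yes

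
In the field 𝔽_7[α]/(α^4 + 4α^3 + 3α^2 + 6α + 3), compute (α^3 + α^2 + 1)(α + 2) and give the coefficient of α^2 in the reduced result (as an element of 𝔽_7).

6

Multiply in 𝔽_7[α]: (α^3 + α^2 + 1)·(α + 2) = α^4 + 3α^3 + 2α^2 + α + 2.
Reduce using α^4 ≡ 3α^3 + 4α^2 + α + 4 (mod α^4 + 4α^3 + 3α^2 + 6α + 3).
Reduced: 6α^3 + 6α^2 + 2α + 6.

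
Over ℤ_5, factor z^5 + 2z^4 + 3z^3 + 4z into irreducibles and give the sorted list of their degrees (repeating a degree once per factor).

Write g(z) = z^5 + 2z^4 + 3z^3 + 4z.
Roots in ℤ_5: g(0) = 0 → root; g(1) = 0 → root; g(2) = 1; g(3) = 3; g(4) = 4.
Linear factors from roots: (z), (z + 4).
Complete factorization: g(z) = (z)·(z + 4)·(z^3 + 3z^2 + z + 1).
Factor degrees with multiplicity: 1 + 1 + 3 = 5.

1, 1, 3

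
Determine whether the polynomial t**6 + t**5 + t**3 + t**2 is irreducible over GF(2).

Write m(t) = t**6 + t**5 + t**3 + t**2.
Check for roots in GF(2): m(0) = 0 → root; m(1) = 0 → root.
m(0) = 0, so (t) divides m(t); m is reducible.

No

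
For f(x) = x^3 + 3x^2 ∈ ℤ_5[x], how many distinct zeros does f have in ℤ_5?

2

Evaluate at each of the 5 elements of ℤ_5:
f(0) = 0 → root; f(1) = 4; f(2) = 0 → root; f(3) = 4; f(4) = 2.
Roots: {0, 2}.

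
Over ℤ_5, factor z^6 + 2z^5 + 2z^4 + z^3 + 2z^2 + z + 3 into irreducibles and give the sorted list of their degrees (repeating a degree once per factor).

6

Write f(z) = z^6 + 2z^5 + 2z^4 + z^3 + 2z^2 + z + 3.
Roots in ℤ_5: f(0) = 3; f(1) = 2; f(2) = 1; f(3) = 3; f(4) = 4.
Complete factorization: f(z) = (z^6 + 2z^5 + 2z^4 + z^3 + 2z^2 + z + 3).
Factor degrees with multiplicity: 6 = 6.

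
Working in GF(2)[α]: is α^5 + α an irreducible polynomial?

Write g(α) = α^5 + α.
Check for roots in GF(2): g(0) = 0 → root; g(1) = 0 → root.
g(0) = 0, so (α) divides g(α); g is reducible.

No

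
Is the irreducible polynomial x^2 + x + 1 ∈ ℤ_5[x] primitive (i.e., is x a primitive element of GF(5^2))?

Write f(x) = x^2 + x + 1.
|GF(5^2)^×| = 5^2 − 1 = 24. Prime factorization: 24 = 2^3·3.
f is primitive ⇔ x has order 24 in GF(5)[x]/(f), i.e. x^(24/q) ≠ 1 for each prime q | 24.
x^(12) mod f = 1
x^(8) mod f = 4x + 4.
Since x^(12) = 1, the order of x divides 12 < 24; not primitive.

No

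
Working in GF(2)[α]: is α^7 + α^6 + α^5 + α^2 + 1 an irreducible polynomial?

Yes

Write h(α) = α^7 + α^6 + α^5 + α^2 + 1.
Check for roots in GF(2): h(0) = 1; h(1) = 1.
No roots, so no linear factors.
Monic irreducibles of degree 2 over GF(2): α^2 + α + 1.
None of them divide h (all give nonzero remainder).
Monic irreducibles of degree 3 over GF(2): α^3 + α + 1, α^3 + α^2 + 1.
None of them divide h (all give nonzero remainder).
No irreducible factor of degree ≤ 3 exists, so h is irreducible over GF(2).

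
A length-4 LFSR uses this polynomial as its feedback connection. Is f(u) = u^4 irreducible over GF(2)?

No

Check for roots in GF(2): f(0) = 0 → root; f(1) = 1.
f(0) = 0, so (u) divides f(u); f is reducible.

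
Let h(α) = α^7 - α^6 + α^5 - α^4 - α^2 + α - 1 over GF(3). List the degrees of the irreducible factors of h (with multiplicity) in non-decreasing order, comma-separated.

7

Roots in GF(3): h(0) = 2; h(1) = 2; h(2) = 2.
Complete factorization: h(α) = (α^7 - α^6 + α^5 - α^4 - α^2 + α - 1).
Factor degrees with multiplicity: 7 = 7.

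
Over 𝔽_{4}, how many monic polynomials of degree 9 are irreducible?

29120

x^(4^9) − x is the product of all monic irreducibles of degree dividing 9; Möbius inversion gives N = (1/9) Σ μ(9/d)·4^d.
Divisors of 9: 1, 3, 9; μ(9/d) for each: 0, -1, 1.
Σ = − 4^3 + 4^9 = 262080.
N = 262080/9 = 29120.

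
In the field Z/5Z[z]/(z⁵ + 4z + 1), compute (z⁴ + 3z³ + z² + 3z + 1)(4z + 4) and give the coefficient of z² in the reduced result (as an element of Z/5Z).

Multiply in Z/5Z[z]: (z⁴ + 3z³ + z² + 3z + 1)·(4z + 4) = 4z⁵ + z⁴ + z³ + z² + z + 4.
Reduce using z⁵ ≡ z + 4 (mod z⁵ + 4z + 1).
Reduced: z⁴ + z³ + z².

1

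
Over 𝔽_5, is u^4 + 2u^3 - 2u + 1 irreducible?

No

Write g(u) = u^4 + 2u^3 - 2u + 1.
Check for roots in 𝔽_5: g(0) = 1; g(1) = 2; g(2) = 4; g(3) = 0 → root; g(4) = 2.
g(3) = 0, so (u − 3) divides g(u); g is reducible.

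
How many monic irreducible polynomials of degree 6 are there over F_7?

19544

The number of monic irreducibles of degree 6 over GF(7) is (1/6)·Σ_{d∣6} μ(6/d) 7^d.
Divisors of 6: 1, 2, 3, 6; μ(6/d) for each: 1, -1, -1, 1.
Σ = 7^1 − 7^2 − 7^3 + 7^6 = 117264.
N = 117264/6 = 19544.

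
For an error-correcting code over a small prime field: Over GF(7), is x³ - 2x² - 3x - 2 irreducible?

Write P(x) = x³ - 2x² - 3x - 2.
Check for roots in GF(7): P(0) = 5; P(1) = 1; P(2) = 6; P(3) = 5; P(4) = 4; P(5) = 2; P(6) = 5.
No roots. A degree-3 polynomial over a field with no linear factor is irreducible.

Yes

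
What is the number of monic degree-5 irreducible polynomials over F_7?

The number of monic irreducibles of degree 5 over GF(7) is (1/5)·Σ_{d∣5} μ(5/d) 7^d.
Divisors of 5: 1, 5; μ(5/d) for each: -1, 1.
Σ = − 7^1 + 7^5 = 16800.
N = 16800/5 = 3360.

3360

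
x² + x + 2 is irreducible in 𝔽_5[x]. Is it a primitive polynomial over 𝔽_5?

Yes

Write f(x) = x² + x + 2.
|GF(5^2)^×| = 5^2 − 1 = 24. Prime factorization: 24 = 2^3·3.
f is primitive ⇔ x has order 24 in GF(5)[x]/(f), i.e. x^(24/q) ≠ 1 for each prime q | 24.
x^(12) mod f = 4.
x^(8) mod f = 3x + 1.
None equal 1, so x has full order 24; f is primitive.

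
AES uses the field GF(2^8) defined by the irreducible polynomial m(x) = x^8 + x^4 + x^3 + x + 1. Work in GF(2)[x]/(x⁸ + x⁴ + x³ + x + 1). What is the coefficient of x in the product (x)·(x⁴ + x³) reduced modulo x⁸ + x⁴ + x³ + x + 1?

0

Multiply in GF(2)[x]: (x)·(x⁴ + x³) = x⁵ + x⁴.
Reduced: x⁵ + x⁴.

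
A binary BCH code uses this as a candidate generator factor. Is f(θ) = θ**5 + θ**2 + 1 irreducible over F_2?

Yes

Check for roots in F_2: f(0) = 1; f(1) = 1.
No roots, so no linear factors.
Monic irreducibles of degree 2 over GF(2): θ**2 + θ + 1.
None of them divide f (all give nonzero remainder).
No irreducible factor of degree ≤ 2 exists, so f is irreducible over GF(2).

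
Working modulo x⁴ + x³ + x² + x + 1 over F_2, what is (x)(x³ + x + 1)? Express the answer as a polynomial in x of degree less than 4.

x^3 + 1

Multiply in F_2[x]: (x)·(x³ + x + 1) = x⁴ + x² + x.
Reduce using x⁴ ≡ x³ + x² + x + 1 (mod x⁴ + x³ + x² + x + 1).
Reduced: x³ + 1.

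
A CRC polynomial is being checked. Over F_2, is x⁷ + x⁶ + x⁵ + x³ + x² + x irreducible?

No

Write P(x) = x⁷ + x⁶ + x⁵ + x³ + x² + x.
Check for roots in F_2: P(0) = 0 → root; P(1) = 0 → root.
P(0) = 0, so (x) divides P(x); P is reducible.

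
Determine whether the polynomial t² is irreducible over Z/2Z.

Write P(t) = t².
Check for roots in Z/2Z: P(0) = 0 → root; P(1) = 1.
P(0) = 0, so (t) divides P(t); P is reducible.

No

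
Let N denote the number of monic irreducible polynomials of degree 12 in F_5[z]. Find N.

20343700

x^(5^12) − x is the product of all monic irreducibles of degree dividing 12; Möbius inversion gives N = (1/12) Σ μ(12/d)·5^d.
Divisors of 12: 1, 2, 3, 4, 6, 12; μ(12/d) for each: 0, 1, 0, -1, -1, 1.
Σ = 5^2 − 5^4 − 5^6 + 5^12 = 244124400.
N = 244124400/12 = 20343700.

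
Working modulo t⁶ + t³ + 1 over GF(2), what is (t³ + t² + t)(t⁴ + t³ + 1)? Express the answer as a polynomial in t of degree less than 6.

t^3 + t^2

Multiply in GF(2)[t]: (t³ + t² + t)·(t⁴ + t³ + 1) = t⁷ + t⁴ + t³ + t² + t.
Reduce using t⁶ ≡ t³ + 1 (mod t⁶ + t³ + 1).
Reduced: t³ + t².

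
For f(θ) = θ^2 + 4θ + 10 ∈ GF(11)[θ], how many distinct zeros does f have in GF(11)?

Evaluate at each of the 11 elements of GF(11):
f(0) = 10; f(1) = 4; f(2) = 0 → root; f(3) = 9; f(4) = 9; f(5) = 0 → root; f(6) = 4; f(7) = 10; f(8) = 7; f(9) = 6; f(10) = 7.
Roots: {2, 5}.

2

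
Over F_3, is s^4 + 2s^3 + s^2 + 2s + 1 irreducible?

Yes

Write P(s) = s^4 + 2s^3 + s^2 + 2s + 1.
Check for roots in F_3: P(0) = 1; P(1) = 1; P(2) = 2.
No roots, so no linear factors.
Monic irreducibles of degree 2 over GF(3): s^2 + 1, s^2 + s + 2, s^2 + 2s + 2.
None of them divide P (all give nonzero remainder).
No irreducible factor of degree ≤ 2 exists, so P is irreducible over GF(3).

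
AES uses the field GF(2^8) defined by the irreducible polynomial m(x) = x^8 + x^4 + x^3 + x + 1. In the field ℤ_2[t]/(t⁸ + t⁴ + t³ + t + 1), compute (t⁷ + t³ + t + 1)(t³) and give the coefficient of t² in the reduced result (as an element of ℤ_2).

Multiply in ℤ_2[t]: (t⁷ + t³ + t + 1)·(t³) = t¹⁰ + t⁶ + t⁴ + t³.
Reduce using t⁸ ≡ t⁴ + t³ + t + 1 (mod t⁸ + t⁴ + t³ + t + 1).
Reduced: t⁵ + t⁴ + t².

1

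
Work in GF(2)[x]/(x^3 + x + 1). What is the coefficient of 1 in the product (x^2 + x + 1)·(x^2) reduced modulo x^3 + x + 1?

Multiply in GF(2)[x]: (x^2 + x + 1)·(x^2) = x^4 + x^3 + x^2.
Reduce using x^3 ≡ x + 1 (mod x^3 + x + 1).
Reduced: 1.

1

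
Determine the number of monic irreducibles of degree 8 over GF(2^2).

x^(4^8) − x is the product of all monic irreducibles of degree dividing 8; Möbius inversion gives N = (1/8) Σ μ(8/d)·4^d.
Divisors of 8: 1, 2, 4, 8; μ(8/d) for each: 0, 0, -1, 1.
Σ = − 4^4 + 4^8 = 65280.
N = 65280/8 = 8160.

8160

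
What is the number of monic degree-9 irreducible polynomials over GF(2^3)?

The number of monic irreducibles of degree 9 over GF(8) is (1/9)·Σ_{d∣9} μ(9/d) 8^d.
Divisors of 9: 1, 3, 9; μ(9/d) for each: 0, -1, 1.
Σ = − 8^3 + 8^9 = 134217216.
N = 134217216/9 = 14913024.

14913024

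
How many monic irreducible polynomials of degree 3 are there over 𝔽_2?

2

By the necklace-counting formula, N_2(3) = (1/3) Σ_{d|3} μ(3/d)·2^d.
Divisors of 3: 1, 3; μ(3/d) for each: -1, 1.
Σ = − 2^1 + 2^3 = 6.
N = 6/3 = 2.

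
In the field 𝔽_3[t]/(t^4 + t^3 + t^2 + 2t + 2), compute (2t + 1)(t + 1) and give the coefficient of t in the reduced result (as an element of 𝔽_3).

0

Multiply in 𝔽_3[t]: (2t + 1)·(t + 1) = 2t^2 + 1.
Reduced: 2t^2 + 1.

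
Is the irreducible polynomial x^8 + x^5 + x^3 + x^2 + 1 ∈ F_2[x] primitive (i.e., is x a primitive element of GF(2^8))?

Yes

Write f(x) = x^8 + x^5 + x^3 + x^2 + 1.
|GF(2^8)^×| = 2^8 − 1 = 255. Prime factorization: 255 = 3·5·17.
f is primitive ⇔ x has order 255 in GF(2)[x]/(f), i.e. x^(255/q) ≠ 1 for each prime q | 255.
x^(85) mod f = x^7 + x^5 + x^4 + x^3 + x^2 + x.
x^(51) mod f = x^7 + x^6 + x^4 + x^3 + x^2.
x^(15) mod f = x^7 + x^6 + x^5 + x^2.
None equal 1, so x has full order 255; f is primitive.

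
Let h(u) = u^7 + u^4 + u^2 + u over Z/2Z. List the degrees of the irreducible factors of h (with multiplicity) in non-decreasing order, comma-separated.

Roots in Z/2Z: h(0) = 0 → root; h(1) = 0 → root.
Linear factors from roots: (u), (u + 1).
Complete factorization: h(u) = (u)·(u + 1)^3·(u^3 + u^2 + 1).
Factor degrees with multiplicity: 1 + 1 + 1 + 1 + 3 = 7.

1, 1, 1, 1, 3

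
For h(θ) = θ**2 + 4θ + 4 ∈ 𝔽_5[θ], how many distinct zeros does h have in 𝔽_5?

1

Evaluate at each of the 5 elements of 𝔽_5:
h(0) = 4; h(1) = 4; h(2) = 1; h(3) = 0 → root; h(4) = 1.
Roots: {3}.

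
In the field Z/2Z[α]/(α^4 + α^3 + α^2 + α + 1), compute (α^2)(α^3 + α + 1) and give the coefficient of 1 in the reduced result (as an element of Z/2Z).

1

Multiply in Z/2Z[α]: (α^2)·(α^3 + α + 1) = α^5 + α^3 + α^2.
Reduce using α^4 ≡ α^3 + α^2 + α + 1 (mod α^4 + α^3 + α^2 + α + 1).
Reduced: α^3 + α^2 + 1.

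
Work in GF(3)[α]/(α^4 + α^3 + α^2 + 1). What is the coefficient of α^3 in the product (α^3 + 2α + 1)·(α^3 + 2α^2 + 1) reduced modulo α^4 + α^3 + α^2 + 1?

Multiply in GF(3)[α]: (α^3 + 2α + 1)·(α^3 + 2α^2 + 1) = α^6 + 2α^5 + 2α^4 + 2α^2 + 2α + 1.
Reduce using α^4 ≡ 2α^3 + 2α^2 + 2 (mod α^4 + α^3 + α^2 + 1).
Reduced: 2α^3 + α^2 + α + 1.

2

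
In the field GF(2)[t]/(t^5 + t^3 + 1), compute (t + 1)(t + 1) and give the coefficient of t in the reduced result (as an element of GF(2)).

Multiply in GF(2)[t]: (t + 1)·(t + 1) = t^2 + 1.
Reduced: t^2 + 1.

0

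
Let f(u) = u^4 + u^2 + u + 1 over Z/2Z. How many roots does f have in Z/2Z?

1

Evaluate at each of the 2 elements of Z/2Z:
f(0) = 1; f(1) = 0 → root.
Roots: {1}.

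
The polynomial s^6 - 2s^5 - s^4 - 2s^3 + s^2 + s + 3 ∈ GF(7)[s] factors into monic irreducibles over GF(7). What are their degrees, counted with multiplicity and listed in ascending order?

Write h(s) = s^6 - 2s^5 - s^4 - 2s^3 + s^2 + s + 3.
Linear factors from roots: (s + 3), (s + 2), (s + 1).
Complete factorization: h(s) = (s + 1)·(s + 2)·(s + 3)^2·(s^2 + 3s - 1).
Factor degrees with multiplicity: 1 + 1 + 1 + 1 + 2 = 6.

1, 1, 1, 1, 2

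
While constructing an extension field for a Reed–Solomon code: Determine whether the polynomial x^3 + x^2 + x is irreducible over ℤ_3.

No

Write g(x) = x^3 + x^2 + x.
Check for roots in ℤ_3: g(0) = 0 → root; g(1) = 0 → root; g(2) = 2.
g(0) = 0, so (x) divides g(x); g is reducible.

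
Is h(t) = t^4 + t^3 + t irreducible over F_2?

Check for roots in F_2: h(0) = 0 → root; h(1) = 1.
h(0) = 0, so (t) divides h(t); h is reducible.

No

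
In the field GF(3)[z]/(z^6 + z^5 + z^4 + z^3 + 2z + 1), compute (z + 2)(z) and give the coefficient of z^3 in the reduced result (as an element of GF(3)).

0

Multiply in GF(3)[z]: (z + 2)·(z) = z^2 + 2z.
Reduced: z^2 + 2z.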